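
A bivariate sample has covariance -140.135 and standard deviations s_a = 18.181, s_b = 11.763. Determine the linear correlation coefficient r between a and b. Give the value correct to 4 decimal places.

-0.6553

r = Cov(a,b) / (s_a · s_b) = -140.135 / (18.181 × 11.763)
  = -140.135 / 213.8631 ≈ -0.6553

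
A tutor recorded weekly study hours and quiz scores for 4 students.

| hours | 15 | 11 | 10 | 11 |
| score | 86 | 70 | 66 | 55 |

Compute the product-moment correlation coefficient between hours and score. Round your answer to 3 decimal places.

0.822

n = 4, Σx = 47, Σy = 277, Σx² = 567, Σy² = 19677, Σxy = 3325
nΣxy − ΣxΣy = 13300 − 13019 = 281
nΣx² − (Σx)² = 2268 − 2209 = 59; nΣy² − (Σy)² = 78708 − 76729 = 1979
r = 281 / √(59 × 1979) = 281 / 341.7031 ≈ 0.822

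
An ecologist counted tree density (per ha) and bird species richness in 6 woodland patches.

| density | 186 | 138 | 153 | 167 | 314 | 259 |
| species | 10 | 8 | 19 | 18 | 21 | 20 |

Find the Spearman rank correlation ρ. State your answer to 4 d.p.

0.7714

Rank density: 4, 1, 2, 3, 6, 5
Rank species: 2, 1, 4, 3, 6, 5
d = rank(density) − rank(species): 2, 0, -2, 0, 0, 0; Σd² = 8
ρ = 1 − 6Σd² / [n(n²−1)] = 1 − 6×8 / (6×35) = 1 − 48/210 ≈ 0.7714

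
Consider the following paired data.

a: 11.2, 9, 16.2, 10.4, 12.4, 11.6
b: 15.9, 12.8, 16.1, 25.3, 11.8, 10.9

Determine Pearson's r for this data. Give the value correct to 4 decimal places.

n = 6, Σa = 70.8, Σb = 92.8, Σa² = 865.36, Σb² = 1574, Σab = 1089.98
nΣab − ΣaΣb = 6539.88 − 6570.24 = -30.36
nΣa² − (Σa)² = 5192.16 − 5012.64 = 179.52; nΣb² − (Σb)² = 9444 − 8611.84 = 832.16
r = -30.36 / √(179.52 × 832.16) = -30.36 / 386.5092 ≈ -0.0785

-0.0785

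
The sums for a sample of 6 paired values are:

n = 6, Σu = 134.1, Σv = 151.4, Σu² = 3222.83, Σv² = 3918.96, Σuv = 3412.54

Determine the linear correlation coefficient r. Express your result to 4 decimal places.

r = (nΣuv − ΣuΣv) / √[(nΣu² − (Σu)²)(nΣv² − (Σv)²)]
Numerator: 6×3412.54 − 134.1×151.4 = 172.5
Denominator: √[(19336.98 − 17982.81)(23513.76 − 22921.96)] = √[1354.17 × 591.8] = 895.2082
r = 172.5 / 895.2082 ≈ 0.1927

0.1927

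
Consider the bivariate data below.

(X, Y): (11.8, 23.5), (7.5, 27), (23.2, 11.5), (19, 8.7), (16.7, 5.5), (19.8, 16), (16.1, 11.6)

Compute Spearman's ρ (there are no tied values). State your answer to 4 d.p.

-0.5714

Rank X: 2, 1, 7, 5, 4, 6, 3
Rank Y: 6, 7, 3, 2, 1, 5, 4
d = rank(X) − rank(Y): -4, -6, 4, 3, 3, 1, -1; Σd² = 88
ρ = 1 − 6Σd² / [n(n²−1)] = 1 − 6×88 / (7×48) = 1 − 528/336 ≈ -0.5714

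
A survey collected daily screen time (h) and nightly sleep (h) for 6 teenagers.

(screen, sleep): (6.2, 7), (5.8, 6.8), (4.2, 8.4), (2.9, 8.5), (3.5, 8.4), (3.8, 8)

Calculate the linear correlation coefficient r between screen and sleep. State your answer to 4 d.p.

-0.9359

n = 6, Σx = 26.4, Σy = 47.1, Σx² = 124.82, Σy² = 372.61, Σxy = 202.57
nΣxy − ΣxΣy = 1215.42 − 1243.44 = -28.02
nΣx² − (Σx)² = 748.92 − 696.96 = 51.96; nΣy² − (Σy)² = 2235.66 − 2218.41 = 17.25
r = -28.02 / √(51.96 × 17.25) = -28.02 / 29.9384 ≈ -0.9359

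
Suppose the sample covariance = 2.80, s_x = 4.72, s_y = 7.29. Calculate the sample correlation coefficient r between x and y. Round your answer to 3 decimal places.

0.081

r = Cov(x,y) / (s_x · s_y) = 2.80 / (4.72 × 7.29)
  = 2.80 / 34.4088 ≈ 0.081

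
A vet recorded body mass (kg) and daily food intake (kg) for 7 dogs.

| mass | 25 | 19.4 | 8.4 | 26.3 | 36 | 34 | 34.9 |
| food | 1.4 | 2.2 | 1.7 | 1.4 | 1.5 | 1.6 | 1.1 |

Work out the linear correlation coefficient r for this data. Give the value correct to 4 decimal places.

n = 7, Σx = 184, Σy = 10.9, Σx² = 5433.62, Σy² = 17.67, Σxy = 275.57
nΣxy − ΣxΣy = 1928.99 − 2005.6 = -76.61
nΣx² − (Σx)² = 38035.34 − 33856 = 4179.34; nΣy² − (Σy)² = 123.69 − 118.81 = 4.88
r = -76.61 / √(4179.34 × 4.88) = -76.61 / 142.8117 ≈ -0.5364

-0.5364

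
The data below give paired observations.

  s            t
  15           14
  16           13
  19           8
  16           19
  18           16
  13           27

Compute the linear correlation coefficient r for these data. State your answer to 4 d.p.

n = 6, Σs = 97, Σt = 97, Σs² = 1591, Σt² = 1775, Σst = 1513
nΣst − ΣsΣt = 9078 − 9409 = -331
nΣs² − (Σs)² = 9546 − 9409 = 137; nΣt² − (Σt)² = 10650 − 9409 = 1241
r = -331 / √(137 × 1241) = -331 / 412.3312 ≈ -0.8028

-0.8028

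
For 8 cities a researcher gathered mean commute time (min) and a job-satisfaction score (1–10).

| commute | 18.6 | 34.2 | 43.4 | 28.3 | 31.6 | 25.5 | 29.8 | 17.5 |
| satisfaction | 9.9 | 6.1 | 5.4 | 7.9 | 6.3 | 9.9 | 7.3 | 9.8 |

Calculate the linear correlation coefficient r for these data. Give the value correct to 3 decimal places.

n = 8, Σx = 228.9, Σy = 62.6, Σx² = 7043.15, Σy² = 513.82, Σxy = 1691.26
nΣxy − ΣxΣy = 13530.08 − 14329.14 = -799.06
nΣx² − (Σx)² = 56345.2 − 52395.21 = 3949.99; nΣy² − (Σy)² = 4110.56 − 3918.76 = 191.8
r = -799.06 / √(3949.99 × 191.8) = -799.06 / 870.4068 ≈ -0.918

-0.918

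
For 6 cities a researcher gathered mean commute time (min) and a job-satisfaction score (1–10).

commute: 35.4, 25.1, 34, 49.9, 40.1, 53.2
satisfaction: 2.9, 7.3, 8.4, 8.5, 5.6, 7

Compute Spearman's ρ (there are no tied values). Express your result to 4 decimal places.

Rank commute: 3, 1, 2, 5, 4, 6
Rank satisfaction: 1, 4, 5, 6, 2, 3
d = rank(commute) − rank(satisfaction): 2, -3, -3, -1, 2, 3; Σd² = 36
ρ = 1 − 6Σd² / [n(n²−1)] = 1 − 6×36 / (6×35) = 1 − 216/210 ≈ -0.0286

-0.0286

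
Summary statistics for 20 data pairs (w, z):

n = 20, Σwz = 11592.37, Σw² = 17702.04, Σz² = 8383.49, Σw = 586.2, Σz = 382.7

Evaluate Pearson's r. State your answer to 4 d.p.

r = (nΣwz − ΣwΣz) / √[(nΣw² − (Σw)²)(nΣz² − (Σz)²)]
Numerator: 20×11592.37 − 586.2×382.7 = 7508.66
Denominator: √[(354040.8 − 343630.44)(167669.8 − 146459.29)] = √[10410.36 × 21210.51] = 14859.6448
r = 7508.66 / 14859.6448 ≈ 0.5053

0.5053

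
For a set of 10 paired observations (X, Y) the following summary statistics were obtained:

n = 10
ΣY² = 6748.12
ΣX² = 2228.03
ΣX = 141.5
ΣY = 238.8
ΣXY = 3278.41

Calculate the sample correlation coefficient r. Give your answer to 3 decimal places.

r = (nΣXY − ΣXΣY) / √[(nΣX² − (ΣX)²)(nΣY² − (ΣY)²)]
Numerator: 10×3278.41 − 141.5×238.8 = -1006.1
Denominator: √[(22280.3 − 20022.25)(67481.2 − 57025.44)] = √[2258.05 × 10455.76] = 4858.9741
r = -1006.1 / 4858.9741 ≈ -0.207

-0.207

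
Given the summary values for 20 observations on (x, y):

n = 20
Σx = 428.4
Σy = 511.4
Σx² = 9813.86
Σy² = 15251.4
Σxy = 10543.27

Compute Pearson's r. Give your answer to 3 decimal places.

r = (nΣxy − ΣxΣy) / √[(nΣx² − (Σx)²)(nΣy² − (Σy)²)]
Numerator: 20×10543.27 − 428.4×511.4 = -8218.36
Denominator: √[(196277.2 − 183526.56)(305028 − 261529.96)] = √[12750.64 × 43498.04] = 23550.5382
r = -8218.36 / 23550.5382 ≈ -0.349

-0.349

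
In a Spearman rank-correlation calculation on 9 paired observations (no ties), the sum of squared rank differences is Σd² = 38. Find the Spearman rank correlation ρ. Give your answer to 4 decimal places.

ρ = 1 − 6Σd² / [n(n²−1)] = 1 − 6×38 / (9×80)
  = 1 − 228/720 = 1 − 0.31667 ≈ 0.6833

0.6833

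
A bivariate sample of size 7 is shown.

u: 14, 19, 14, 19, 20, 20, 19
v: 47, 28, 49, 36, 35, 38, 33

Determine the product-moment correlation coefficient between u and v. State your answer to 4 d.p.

n = 7, Σu = 125, Σv = 266, Σu² = 2275, Σv² = 10448, Σuv = 4647
nΣuv − ΣuΣv = 32529 − 33250 = -721
nΣu² − (Σu)² = 15925 − 15625 = 300; nΣv² − (Σv)² = 73136 − 70756 = 2380
r = -721 / √(300 × 2380) = -721 / 844.9852 ≈ -0.8533

-0.8533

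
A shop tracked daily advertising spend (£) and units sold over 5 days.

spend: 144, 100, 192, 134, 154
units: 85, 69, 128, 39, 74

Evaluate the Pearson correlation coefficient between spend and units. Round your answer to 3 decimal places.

0.731

n = 5, Σx = 724, Σy = 395, Σx² = 109272, Σy² = 35367, Σxy = 60338
nΣxy − ΣxΣy = 301690 − 285980 = 15710
nΣx² − (Σx)² = 546360 − 524176 = 22184; nΣy² − (Σy)² = 176835 − 156025 = 20810
r = 15710 / √(22184 × 20810) = 15710 / 21486.0196 ≈ 0.731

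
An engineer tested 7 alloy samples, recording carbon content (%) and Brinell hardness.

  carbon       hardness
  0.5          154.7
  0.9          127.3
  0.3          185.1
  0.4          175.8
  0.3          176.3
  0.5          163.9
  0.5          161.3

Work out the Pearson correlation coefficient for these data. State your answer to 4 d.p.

n = 7, Σx = 3.4, Σy = 1144.4, Σx² = 1.9, Σy² = 189267.62, Σxy = 533.26
nΣxy − ΣxΣy = 3732.82 − 3890.96 = -158.14
nΣx² − (Σx)² = 13.3 − 11.56 = 1.74; nΣy² − (Σy)² = 1324873.34 − 1309651.36 = 15221.98
r = -158.14 / √(1.74 × 15221.98) = -158.14 / 162.7460 ≈ -0.9717

-0.9717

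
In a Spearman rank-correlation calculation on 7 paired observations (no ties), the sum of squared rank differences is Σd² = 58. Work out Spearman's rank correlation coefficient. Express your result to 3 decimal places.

ρ = 1 − 6Σd² / [n(n²−1)] = 1 − 6×58 / (7×48)
  = 1 − 348/336 = 1 − 1.0357 ≈ -0.036

-0.036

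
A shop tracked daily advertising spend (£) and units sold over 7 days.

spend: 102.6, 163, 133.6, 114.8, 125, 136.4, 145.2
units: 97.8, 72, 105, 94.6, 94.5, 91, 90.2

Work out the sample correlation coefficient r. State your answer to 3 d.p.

n = 7, Σx = 920.6, Σy = 645.1, Σx² = 123436.76, Σy² = 60070.29, Σxy = 83980.3
nΣxy − ΣxΣy = 587862.1 − 593879.06 = -6016.96
nΣx² − (Σx)² = 864057.32 − 847504.36 = 16552.96; nΣy² − (Σy)² = 420492.03 − 416154.01 = 4338.02
r = -6016.96 / √(16552.96 × 4338.02) = -6016.96 / 8473.9053 ≈ -0.710

-0.710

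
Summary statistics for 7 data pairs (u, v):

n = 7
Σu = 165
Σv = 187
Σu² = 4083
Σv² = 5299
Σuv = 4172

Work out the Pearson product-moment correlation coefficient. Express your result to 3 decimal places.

-0.973

r = (nΣuv − ΣuΣv) / √[(nΣu² − (Σu)²)(nΣv² − (Σv)²)]
Numerator: 7×4172 − 165×187 = -1651
Denominator: √[(28581 − 27225)(37093 − 34969)] = √[1356 × 2124] = 1697.0987
r = -1651 / 1697.0987 ≈ -0.973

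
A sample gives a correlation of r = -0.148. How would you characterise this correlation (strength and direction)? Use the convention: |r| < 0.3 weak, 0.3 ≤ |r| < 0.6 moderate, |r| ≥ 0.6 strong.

r = -0.148 < 0 so the relationship is negative.
|r| = 0.148, which falls in the weak range.

weak negative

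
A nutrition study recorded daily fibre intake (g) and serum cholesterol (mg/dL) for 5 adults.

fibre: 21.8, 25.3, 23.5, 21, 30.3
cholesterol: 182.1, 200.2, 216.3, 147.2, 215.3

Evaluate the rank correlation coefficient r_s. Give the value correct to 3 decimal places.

Rank fibre: 2, 4, 3, 1, 5
Rank cholesterol: 2, 3, 5, 1, 4
d = rank(fibre) − rank(cholesterol): 0, 1, -2, 0, 1; Σd² = 6
ρ = 1 − 6Σd² / [n(n²−1)] = 1 − 6×6 / (5×24) = 1 − 36/120 ≈ 0.700

0.700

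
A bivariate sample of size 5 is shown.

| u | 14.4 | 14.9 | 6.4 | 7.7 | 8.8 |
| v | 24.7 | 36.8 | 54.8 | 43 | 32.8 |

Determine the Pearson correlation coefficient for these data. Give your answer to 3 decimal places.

-0.735

n = 5, Σu = 52.2, Σv = 192.1, Σu² = 607.06, Σv² = 7892.21, Σuv = 1874.46
nΣuv − ΣuΣv = 9372.3 − 10027.62 = -655.32
nΣu² − (Σu)² = 3035.3 − 2724.84 = 310.46; nΣv² − (Σv)² = 39461.05 − 36902.41 = 2558.64
r = -655.32 / √(310.46 × 2558.64) = -655.32 / 891.2662 ≈ -0.735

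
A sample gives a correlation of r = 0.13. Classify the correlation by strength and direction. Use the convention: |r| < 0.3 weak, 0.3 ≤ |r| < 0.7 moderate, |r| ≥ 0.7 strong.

weak positive

r = 0.13 > 0 so the relationship is positive.
|r| = 0.13, which falls in the weak range.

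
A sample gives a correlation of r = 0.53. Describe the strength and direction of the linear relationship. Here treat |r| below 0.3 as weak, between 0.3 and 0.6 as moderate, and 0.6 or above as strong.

r = 0.53 > 0 so the relationship is positive.
|r| = 0.53, which falls in the moderate range.

moderate positive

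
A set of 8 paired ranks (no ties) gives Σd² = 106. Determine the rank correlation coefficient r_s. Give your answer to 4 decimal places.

ρ = 1 − 6Σd² / [n(n²−1)] = 1 − 6×106 / (8×63)
  = 1 − 636/504 = 1 − 1.26190 ≈ -0.2619

-0.2619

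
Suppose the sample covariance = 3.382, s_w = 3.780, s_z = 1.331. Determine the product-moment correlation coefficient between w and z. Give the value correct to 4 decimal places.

r = Cov(w,z) / (s_w · s_z) = 3.382 / (3.780 × 1.331)
  = 3.382 / 5.0312 ≈ 0.6722

0.6722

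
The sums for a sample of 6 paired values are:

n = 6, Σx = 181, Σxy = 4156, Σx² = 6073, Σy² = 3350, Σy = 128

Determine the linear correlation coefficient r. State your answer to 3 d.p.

0.478

r = (nΣxy − ΣxΣy) / √[(nΣx² − (Σx)²)(nΣy² − (Σy)²)]
Numerator: 6×4156 − 181×128 = 1768
Denominator: √[(36438 − 32761)(20100 − 16384)] = √[3677 × 3716] = 3696.4486
r = 1768 / 3696.4486 ≈ 0.478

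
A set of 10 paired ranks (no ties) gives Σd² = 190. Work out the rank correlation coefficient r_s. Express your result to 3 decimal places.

ρ = 1 − 6Σd² / [n(n²−1)] = 1 − 6×190 / (10×99)
  = 1 − 1140/990 = 1 − 1.1515 ≈ -0.152

-0.152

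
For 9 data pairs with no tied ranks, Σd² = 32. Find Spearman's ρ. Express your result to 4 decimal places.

ρ = 1 − 6Σd² / [n(n²−1)] = 1 − 6×32 / (9×80)
  = 1 − 192/720 = 1 − 0.26667 ≈ 0.7333

0.7333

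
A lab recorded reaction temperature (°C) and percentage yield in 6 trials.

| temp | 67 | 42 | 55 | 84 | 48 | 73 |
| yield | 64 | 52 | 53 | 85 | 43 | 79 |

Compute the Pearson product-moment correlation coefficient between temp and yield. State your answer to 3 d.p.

0.937

n = 6, Σx = 369, Σy = 376, Σx² = 23967, Σy² = 24924, Σxy = 24358
nΣxy − ΣxΣy = 146148 − 138744 = 7404
nΣx² − (Σx)² = 143802 − 136161 = 7641; nΣy² − (Σy)² = 149544 − 141376 = 8168
r = 7404 / √(7641 × 8168) = 7404 / 7900.1068 ≈ 0.937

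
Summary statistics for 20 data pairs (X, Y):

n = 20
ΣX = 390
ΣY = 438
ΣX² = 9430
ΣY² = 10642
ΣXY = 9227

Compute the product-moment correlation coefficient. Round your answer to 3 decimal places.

r = (nΣXY − ΣXΣY) / √[(nΣX² − (ΣX)²)(nΣY² − (ΣY)²)]
Numerator: 20×9227 − 390×438 = 13720
Denominator: √[(188600 − 152100)(212840 − 191844)] = √[36500 × 20996] = 27683.0995
r = 13720 / 27683.0995 ≈ 0.496

0.496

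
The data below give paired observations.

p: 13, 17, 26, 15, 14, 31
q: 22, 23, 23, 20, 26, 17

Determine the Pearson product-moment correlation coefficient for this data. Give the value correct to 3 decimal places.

-0.589

n = 6, Σp = 116, Σq = 131, Σp² = 2516, Σq² = 2907, Σpq = 2466
nΣpq − ΣpΣq = 14796 − 15196 = -400
nΣp² − (Σp)² = 15096 − 13456 = 1640; nΣq² − (Σq)² = 17442 − 17161 = 281
r = -400 / √(1640 × 281) = -400 / 678.8520 ≈ -0.589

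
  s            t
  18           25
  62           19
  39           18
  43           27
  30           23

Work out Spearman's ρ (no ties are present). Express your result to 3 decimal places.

-0.200

Rank s: 1, 5, 3, 4, 2
Rank t: 4, 2, 1, 5, 3
d = rank(s) − rank(t): -3, 3, 2, -1, -1; Σd² = 24
ρ = 1 − 6Σd² / [n(n²−1)] = 1 − 6×24 / (5×24) = 1 − 144/120 ≈ -0.200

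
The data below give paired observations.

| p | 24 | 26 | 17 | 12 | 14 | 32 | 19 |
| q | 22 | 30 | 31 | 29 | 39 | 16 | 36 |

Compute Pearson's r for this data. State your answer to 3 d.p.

-0.747

n = 7, Σp = 144, Σq = 203, Σp² = 3266, Σq² = 6259, Σpq = 3925
nΣpq − ΣpΣq = 27475 − 29232 = -1757
nΣp² − (Σp)² = 22862 − 20736 = 2126; nΣq² − (Σq)² = 43813 − 41209 = 2604
r = -1757 / √(2126 × 2604) = -1757 / 2352.8927 ≈ -0.747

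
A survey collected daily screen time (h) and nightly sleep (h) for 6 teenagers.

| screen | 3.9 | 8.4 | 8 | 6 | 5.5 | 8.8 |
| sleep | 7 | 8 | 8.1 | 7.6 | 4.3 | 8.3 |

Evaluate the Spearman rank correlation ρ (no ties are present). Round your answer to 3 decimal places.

0.886

Rank screen: 1, 5, 4, 3, 2, 6
Rank sleep: 2, 4, 5, 3, 1, 6
d = rank(screen) − rank(sleep): -1, 1, -1, 0, 1, 0; Σd² = 4
ρ = 1 − 6Σd² / [n(n²−1)] = 1 − 6×4 / (6×35) = 1 − 24/210 ≈ 0.886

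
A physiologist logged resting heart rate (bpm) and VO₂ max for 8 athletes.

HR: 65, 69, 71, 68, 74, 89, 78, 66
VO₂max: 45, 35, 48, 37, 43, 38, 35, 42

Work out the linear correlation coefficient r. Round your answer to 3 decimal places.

-0.327

n = 8, Σx = 580, Σy = 323, Σx² = 42488, Σy² = 13205, Σxy = 23330
nΣxy − ΣxΣy = 186640 − 187340 = -700
nΣx² − (Σx)² = 339904 − 336400 = 3504; nΣy² − (Σy)² = 105640 − 104329 = 1311
r = -700 / √(3504 × 1311) = -700 / 2143.3021 ≈ -0.327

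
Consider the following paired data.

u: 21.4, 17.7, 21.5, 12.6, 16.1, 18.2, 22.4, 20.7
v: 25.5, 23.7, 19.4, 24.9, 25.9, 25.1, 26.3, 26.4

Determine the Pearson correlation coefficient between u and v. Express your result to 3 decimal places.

n = 8, Σu = 150.6, Σv = 197.2, Σu² = 2912.96, Σv² = 4897.78, Σuv = 3705.44
nΣuv − ΣuΣv = 29643.52 − 29698.32 = -54.8
nΣu² − (Σu)² = 23303.68 − 22680.36 = 623.32; nΣv² − (Σv)² = 39182.24 − 38887.84 = 294.4
r = -54.8 / √(623.32 × 294.4) = -54.8 / 428.3753 ≈ -0.128

-0.128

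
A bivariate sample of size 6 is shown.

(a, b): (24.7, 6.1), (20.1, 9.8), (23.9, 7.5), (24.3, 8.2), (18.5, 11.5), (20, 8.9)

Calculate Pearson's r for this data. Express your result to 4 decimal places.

n = 6, Σa = 131.5, Σb = 52, Σa² = 2918.05, Σb² = 468.2, Σab = 1116.91
nΣab − ΣaΣb = 6701.46 − 6838 = -136.54
nΣa² − (Σa)² = 17508.3 − 17292.25 = 216.05; nΣb² − (Σb)² = 2809.2 − 2704 = 105.2
r = -136.54 / √(216.05 × 105.2) = -136.54 / 150.7596 ≈ -0.9057

-0.9057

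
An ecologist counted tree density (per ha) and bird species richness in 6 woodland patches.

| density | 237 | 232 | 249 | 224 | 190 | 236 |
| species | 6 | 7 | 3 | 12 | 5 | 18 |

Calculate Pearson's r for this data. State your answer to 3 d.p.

n = 6, Σx = 1368, Σy = 51, Σx² = 313966, Σy² = 587, Σxy = 11679
nΣxy − ΣxΣy = 70074 − 69768 = 306
nΣx² − (Σx)² = 1883796 − 1871424 = 12372; nΣy² − (Σy)² = 3522 − 2601 = 921
r = 306 / √(12372 × 921) = 306 / 3375.5906 ≈ 0.091

0.091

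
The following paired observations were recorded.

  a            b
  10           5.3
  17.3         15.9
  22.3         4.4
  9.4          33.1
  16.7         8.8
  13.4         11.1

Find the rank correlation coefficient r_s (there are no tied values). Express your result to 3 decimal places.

-0.486

Rank a: 2, 5, 6, 1, 4, 3
Rank b: 2, 5, 1, 6, 3, 4
d = rank(a) − rank(b): 0, 0, 5, -5, 1, -1; Σd² = 52
ρ = 1 − 6Σd² / [n(n²−1)] = 1 − 6×52 / (6×35) = 1 − 312/210 ≈ -0.486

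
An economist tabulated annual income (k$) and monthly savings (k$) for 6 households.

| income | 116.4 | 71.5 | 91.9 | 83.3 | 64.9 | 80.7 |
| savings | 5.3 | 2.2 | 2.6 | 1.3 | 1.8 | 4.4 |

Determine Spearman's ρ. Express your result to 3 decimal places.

0.543

Rank income: 6, 2, 5, 4, 1, 3
Rank savings: 6, 3, 4, 1, 2, 5
d = rank(income) − rank(savings): 0, -1, 1, 3, -1, -2; Σd² = 16
ρ = 1 − 6Σd² / [n(n²−1)] = 1 − 6×16 / (6×35) = 1 − 96/210 ≈ 0.543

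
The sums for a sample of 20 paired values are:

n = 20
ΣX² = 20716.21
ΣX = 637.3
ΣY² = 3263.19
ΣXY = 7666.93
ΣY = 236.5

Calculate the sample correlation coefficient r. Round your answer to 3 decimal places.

0.300

r = (nΣXY − ΣXΣY) / √[(nΣX² − (ΣX)²)(nΣY² − (ΣY)²)]
Numerator: 20×7666.93 − 637.3×236.5 = 2617.15
Denominator: √[(414324.2 − 406151.29)(65263.8 − 55932.25)] = √[8172.91 × 9331.55] = 8733.0360
r = 2617.15 / 8733.0360 ≈ 0.300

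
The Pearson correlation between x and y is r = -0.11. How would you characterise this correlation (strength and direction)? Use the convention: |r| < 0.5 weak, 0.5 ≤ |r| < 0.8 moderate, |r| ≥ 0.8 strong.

r = -0.11 < 0 so the relationship is negative.
|r| = 0.11, which falls in the weak range.

weak negative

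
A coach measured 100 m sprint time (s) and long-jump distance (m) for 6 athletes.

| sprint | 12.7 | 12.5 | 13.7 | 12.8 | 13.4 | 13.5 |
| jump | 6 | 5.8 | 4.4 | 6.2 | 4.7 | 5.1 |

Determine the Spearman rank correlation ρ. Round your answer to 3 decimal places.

-0.714

Rank sprint: 2, 1, 6, 3, 4, 5
Rank jump: 5, 4, 1, 6, 2, 3
d = rank(sprint) − rank(jump): -3, -3, 5, -3, 2, 2; Σd² = 60
ρ = 1 − 6Σd² / [n(n²−1)] = 1 − 6×60 / (6×35) = 1 − 360/210 ≈ -0.714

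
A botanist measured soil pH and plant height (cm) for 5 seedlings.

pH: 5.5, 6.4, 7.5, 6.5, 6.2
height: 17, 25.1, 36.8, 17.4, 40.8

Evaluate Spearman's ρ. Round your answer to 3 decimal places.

Rank pH: 1, 3, 5, 4, 2
Rank height: 1, 3, 4, 2, 5
d = rank(pH) − rank(height): 0, 0, 1, 2, -3; Σd² = 14
ρ = 1 − 6Σd² / [n(n²−1)] = 1 − 6×14 / (5×24) = 1 − 84/120 ≈ 0.300

0.300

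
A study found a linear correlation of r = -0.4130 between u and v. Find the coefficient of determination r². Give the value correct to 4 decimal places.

0.1706

r² = (-0.4130)² = 0.1706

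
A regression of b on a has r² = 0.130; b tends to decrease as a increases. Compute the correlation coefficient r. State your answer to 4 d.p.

|r| = √0.130 = 0.3606
The association is negative, so r = −0.3606.

-0.3606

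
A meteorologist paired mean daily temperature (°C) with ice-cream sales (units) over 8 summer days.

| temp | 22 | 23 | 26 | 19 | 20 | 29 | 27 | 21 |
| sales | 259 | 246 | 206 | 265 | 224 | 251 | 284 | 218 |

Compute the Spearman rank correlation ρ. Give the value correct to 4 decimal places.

Rank temp: 4, 5, 6, 1, 2, 8, 7, 3
Rank sales: 6, 4, 1, 7, 3, 5, 8, 2
d = rank(temp) − rank(sales): -2, 1, 5, -6, -1, 3, -1, 1; Σd² = 78
ρ = 1 − 6Σd² / [n(n²−1)] = 1 − 6×78 / (8×63) = 1 − 468/504 ≈ 0.0714

0.0714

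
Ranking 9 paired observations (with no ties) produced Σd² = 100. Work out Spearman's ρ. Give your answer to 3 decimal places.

0.167

ρ = 1 − 6Σd² / [n(n²−1)] = 1 − 6×100 / (9×80)
  = 1 − 600/720 = 1 − 0.8333 ≈ 0.167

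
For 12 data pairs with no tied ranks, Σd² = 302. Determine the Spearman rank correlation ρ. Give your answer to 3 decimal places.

ρ = 1 − 6Σd² / [n(n²−1)] = 1 − 6×302 / (12×143)
  = 1 − 1812/1716 = 1 − 1.0559 ≈ -0.056

-0.056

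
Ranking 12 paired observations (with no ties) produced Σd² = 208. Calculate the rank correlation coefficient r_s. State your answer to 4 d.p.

ρ = 1 − 6Σd² / [n(n²−1)] = 1 − 6×208 / (12×143)
  = 1 − 1248/1716 = 1 − 0.72727 ≈ 0.2727

0.2727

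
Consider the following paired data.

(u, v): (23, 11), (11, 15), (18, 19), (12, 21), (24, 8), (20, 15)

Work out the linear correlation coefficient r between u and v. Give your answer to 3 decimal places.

-0.740

n = 6, Σu = 108, Σv = 89, Σu² = 2094, Σv² = 1437, Σuv = 1504
nΣuv − ΣuΣv = 9024 − 9612 = -588
nΣu² − (Σu)² = 12564 − 11664 = 900; nΣv² − (Σv)² = 8622 − 7921 = 701
r = -588 / √(900 × 701) = -588 / 794.2921 ≈ -0.740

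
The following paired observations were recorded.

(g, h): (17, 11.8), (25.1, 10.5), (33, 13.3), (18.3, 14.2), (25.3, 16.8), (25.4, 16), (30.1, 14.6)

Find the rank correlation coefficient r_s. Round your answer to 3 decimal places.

0.357

Rank g: 1, 3, 7, 2, 4, 5, 6
Rank h: 2, 1, 3, 4, 7, 6, 5
d = rank(g) − rank(h): -1, 2, 4, -2, -3, -1, 1; Σd² = 36
ρ = 1 − 6Σd² / [n(n²−1)] = 1 − 6×36 / (7×48) = 1 − 216/336 ≈ 0.357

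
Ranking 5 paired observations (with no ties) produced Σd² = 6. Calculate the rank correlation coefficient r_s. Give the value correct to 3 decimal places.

ρ = 1 − 6Σd² / [n(n²−1)] = 1 − 6×6 / (5×24)
  = 1 − 36/120 = 1 − 0.3000 ≈ 0.700

0.700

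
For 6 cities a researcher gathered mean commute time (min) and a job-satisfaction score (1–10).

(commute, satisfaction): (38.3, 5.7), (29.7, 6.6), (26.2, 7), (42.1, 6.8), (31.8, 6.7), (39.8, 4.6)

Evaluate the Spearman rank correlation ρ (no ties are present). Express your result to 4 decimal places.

-0.3714

Rank commute: 4, 2, 1, 6, 3, 5
Rank satisfaction: 2, 3, 6, 5, 4, 1
d = rank(commute) − rank(satisfaction): 2, -1, -5, 1, -1, 4; Σd² = 48
ρ = 1 − 6Σd² / [n(n²−1)] = 1 − 6×48 / (6×35) = 1 − 288/210 ≈ -0.3714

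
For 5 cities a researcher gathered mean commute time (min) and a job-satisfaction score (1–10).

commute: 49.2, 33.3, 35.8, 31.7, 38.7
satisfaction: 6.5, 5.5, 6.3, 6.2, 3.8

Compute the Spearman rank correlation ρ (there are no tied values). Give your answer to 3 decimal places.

0.300

Rank commute: 5, 2, 3, 1, 4
Rank satisfaction: 5, 2, 4, 3, 1
d = rank(commute) − rank(satisfaction): 0, 0, -1, -2, 3; Σd² = 14
ρ = 1 − 6Σd² / [n(n²−1)] = 1 − 6×14 / (5×24) = 1 − 84/120 ≈ 0.300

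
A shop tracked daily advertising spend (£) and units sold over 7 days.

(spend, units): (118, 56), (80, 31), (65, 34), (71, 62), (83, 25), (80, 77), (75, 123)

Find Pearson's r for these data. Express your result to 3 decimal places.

-0.051

n = 7, Σx = 572, Σy = 408, Σx² = 48504, Σy² = 30780, Σxy = 33160
nΣxy − ΣxΣy = 232120 − 233376 = -1256
nΣx² − (Σx)² = 339528 − 327184 = 12344; nΣy² − (Σy)² = 215460 − 166464 = 48996
r = -1256 / √(12344 × 48996) = -1256 / 24592.8165 ≈ -0.051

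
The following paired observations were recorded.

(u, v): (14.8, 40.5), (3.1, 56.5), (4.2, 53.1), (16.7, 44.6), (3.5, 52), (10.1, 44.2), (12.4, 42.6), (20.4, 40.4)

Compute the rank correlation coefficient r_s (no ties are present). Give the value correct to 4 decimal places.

Rank u: 6, 1, 3, 7, 2, 4, 5, 8
Rank v: 2, 8, 7, 5, 6, 4, 3, 1
d = rank(u) − rank(v): 4, -7, -4, 2, -4, 0, 2, 7; Σd² = 154
ρ = 1 − 6Σd² / [n(n²−1)] = 1 − 6×154 / (8×63) = 1 − 924/504 ≈ -0.8333

-0.8333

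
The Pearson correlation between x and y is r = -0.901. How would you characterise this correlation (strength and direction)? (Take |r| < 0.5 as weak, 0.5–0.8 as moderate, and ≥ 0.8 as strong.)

strong negative

r = -0.901 < 0 so the relationship is negative.
|r| = 0.901, which falls in the strong range.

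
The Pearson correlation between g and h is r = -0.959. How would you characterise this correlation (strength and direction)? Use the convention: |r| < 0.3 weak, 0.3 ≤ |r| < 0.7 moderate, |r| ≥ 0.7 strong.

strong negative

r = -0.959 < 0 so the relationship is negative.
|r| = 0.959, which falls in the strong range.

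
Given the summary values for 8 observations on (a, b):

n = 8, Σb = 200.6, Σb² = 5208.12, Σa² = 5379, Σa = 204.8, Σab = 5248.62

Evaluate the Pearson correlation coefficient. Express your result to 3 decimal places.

0.727

r = (nΣab − ΣaΣb) / √[(nΣa² − (Σa)²)(nΣb² − (Σb)²)]
Numerator: 8×5248.62 − 204.8×200.6 = 906.08
Denominator: √[(43032 − 41943.04)(41664.96 − 40240.36)] = √[1088.96 × 1424.6] = 1245.5250
r = 906.08 / 1245.5250 ≈ 0.727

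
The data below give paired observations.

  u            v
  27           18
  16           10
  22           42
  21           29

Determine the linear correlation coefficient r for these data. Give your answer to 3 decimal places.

0.269

n = 4, Σu = 86, Σv = 99, Σu² = 1910, Σv² = 3029, Σuv = 2179
nΣuv − ΣuΣv = 8716 − 8514 = 202
nΣu² − (Σu)² = 7640 − 7396 = 244; nΣv² − (Σv)² = 12116 − 9801 = 2315
r = 202 / √(244 × 2315) = 202 / 751.5717 ≈ 0.269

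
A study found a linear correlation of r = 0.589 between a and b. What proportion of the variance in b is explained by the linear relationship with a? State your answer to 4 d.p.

r² = (0.589)² = 0.3469

0.3469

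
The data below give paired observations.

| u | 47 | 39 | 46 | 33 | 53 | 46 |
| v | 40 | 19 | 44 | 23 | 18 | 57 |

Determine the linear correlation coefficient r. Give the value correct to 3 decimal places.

n = 6, Σu = 264, Σv = 201, Σu² = 11860, Σv² = 7999, Σuv = 8980
nΣuv − ΣuΣv = 53880 − 53064 = 816
nΣu² − (Σu)² = 71160 − 69696 = 1464; nΣv² − (Σv)² = 47994 − 40401 = 7593
r = 816 / √(1464 × 7593) = 816 / 3334.0894 ≈ 0.245

0.245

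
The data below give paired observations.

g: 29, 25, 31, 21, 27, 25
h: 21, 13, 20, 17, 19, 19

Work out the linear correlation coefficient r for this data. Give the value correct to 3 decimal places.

n = 6, Σg = 158, Σh = 109, Σg² = 4222, Σh² = 2021, Σgh = 2899
nΣgh − ΣgΣh = 17394 − 17222 = 172
nΣg² − (Σg)² = 25332 − 24964 = 368; nΣh² − (Σh)² = 12126 − 11881 = 245
r = 172 / √(368 × 245) = 172 / 300.2665 ≈ 0.573

0.573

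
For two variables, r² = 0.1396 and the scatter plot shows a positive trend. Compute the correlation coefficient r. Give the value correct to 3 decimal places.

0.374

|r| = √0.1396 = 0.374
The association is positive, so r = 0.374.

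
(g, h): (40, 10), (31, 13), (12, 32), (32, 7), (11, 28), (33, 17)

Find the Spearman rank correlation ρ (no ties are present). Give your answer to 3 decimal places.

-0.657

Rank g: 6, 3, 2, 4, 1, 5
Rank h: 2, 3, 6, 1, 5, 4
d = rank(g) − rank(h): 4, 0, -4, 3, -4, 1; Σd² = 58
ρ = 1 − 6Σd² / [n(n²−1)] = 1 − 6×58 / (6×35) = 1 − 348/210 ≈ -0.657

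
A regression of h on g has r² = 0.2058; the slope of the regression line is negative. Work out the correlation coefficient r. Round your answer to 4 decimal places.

|r| = √0.2058 = 0.4537
The association is negative, so r = −0.4537.

-0.4537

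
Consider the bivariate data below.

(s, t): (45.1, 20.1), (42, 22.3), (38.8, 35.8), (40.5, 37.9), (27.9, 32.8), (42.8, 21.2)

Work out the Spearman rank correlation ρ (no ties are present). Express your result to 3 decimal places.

Rank s: 6, 4, 2, 3, 1, 5
Rank t: 1, 3, 5, 6, 4, 2
d = rank(s) − rank(t): 5, 1, -3, -3, -3, 3; Σd² = 62
ρ = 1 − 6Σd² / [n(n²−1)] = 1 − 6×62 / (6×35) = 1 − 372/210 ≈ -0.771

-0.771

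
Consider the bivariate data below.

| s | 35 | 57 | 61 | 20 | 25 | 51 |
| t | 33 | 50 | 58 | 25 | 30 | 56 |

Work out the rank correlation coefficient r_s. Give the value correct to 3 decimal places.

0.943

Rank s: 3, 5, 6, 1, 2, 4
Rank t: 3, 4, 6, 1, 2, 5
d = rank(s) − rank(t): 0, 1, 0, 0, 0, -1; Σd² = 2
ρ = 1 − 6Σd² / [n(n²−1)] = 1 − 6×2 / (6×35) = 1 − 12/210 ≈ 0.943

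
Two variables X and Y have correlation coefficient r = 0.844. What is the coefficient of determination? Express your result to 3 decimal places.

0.712

r² = (0.844)² = 0.712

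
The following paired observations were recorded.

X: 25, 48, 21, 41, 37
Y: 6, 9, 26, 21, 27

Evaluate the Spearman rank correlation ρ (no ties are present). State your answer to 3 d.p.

Rank X: 2, 5, 1, 4, 3
Rank Y: 1, 2, 4, 3, 5
d = rank(X) − rank(Y): 1, 3, -3, 1, -2; Σd² = 24
ρ = 1 − 6Σd² / [n(n²−1)] = 1 − 6×24 / (5×24) = 1 − 144/120 ≈ -0.200

-0.200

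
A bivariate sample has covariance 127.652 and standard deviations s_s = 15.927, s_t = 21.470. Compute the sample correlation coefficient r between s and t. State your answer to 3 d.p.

0.373

r = Cov(s,t) / (s_s · s_t) = 127.652 / (15.927 × 21.470)
  = 127.652 / 341.9527 ≈ 0.373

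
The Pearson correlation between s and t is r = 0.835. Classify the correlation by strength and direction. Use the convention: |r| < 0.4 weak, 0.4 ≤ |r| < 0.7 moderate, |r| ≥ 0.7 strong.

strong positive

r = 0.835 > 0 so the relationship is positive.
|r| = 0.835, which falls in the strong range.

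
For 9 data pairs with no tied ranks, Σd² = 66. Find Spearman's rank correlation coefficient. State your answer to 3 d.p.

0.450

ρ = 1 − 6Σd² / [n(n²−1)] = 1 − 6×66 / (9×80)
  = 1 − 396/720 = 1 − 0.5500 ≈ 0.450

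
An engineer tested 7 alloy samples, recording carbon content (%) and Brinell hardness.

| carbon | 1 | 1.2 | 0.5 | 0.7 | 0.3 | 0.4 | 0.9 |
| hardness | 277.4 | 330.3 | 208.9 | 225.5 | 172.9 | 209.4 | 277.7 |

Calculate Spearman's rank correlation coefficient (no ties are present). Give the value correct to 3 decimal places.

Rank carbon: 6, 7, 3, 4, 1, 2, 5
Rank hardness: 5, 7, 2, 4, 1, 3, 6
d = rank(carbon) − rank(hardness): 1, 0, 1, 0, 0, -1, -1; Σd² = 4
ρ = 1 − 6Σd² / [n(n²−1)] = 1 − 6×4 / (7×48) = 1 − 24/336 ≈ 0.929

0.929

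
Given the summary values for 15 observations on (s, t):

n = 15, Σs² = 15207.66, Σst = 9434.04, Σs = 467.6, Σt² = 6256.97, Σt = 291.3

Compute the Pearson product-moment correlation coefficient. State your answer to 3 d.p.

0.574

r = (nΣst − ΣsΣt) / √[(nΣs² − (Σs)²)(nΣt² − (Σt)²)]
Numerator: 15×9434.04 − 467.6×291.3 = 5298.72
Denominator: √[(228114.9 − 218649.76)(93854.55 − 84855.69)] = √[9465.14 × 8998.86] = 9229.0557
r = 5298.72 / 9229.0557 ≈ 0.574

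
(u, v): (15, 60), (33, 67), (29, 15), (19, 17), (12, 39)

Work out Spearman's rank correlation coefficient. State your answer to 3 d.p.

Rank u: 2, 5, 4, 3, 1
Rank v: 4, 5, 1, 2, 3
d = rank(u) − rank(v): -2, 0, 3, 1, -2; Σd² = 18
ρ = 1 − 6Σd² / [n(n²−1)] = 1 − 6×18 / (5×24) = 1 − 108/120 ≈ 0.100

0.100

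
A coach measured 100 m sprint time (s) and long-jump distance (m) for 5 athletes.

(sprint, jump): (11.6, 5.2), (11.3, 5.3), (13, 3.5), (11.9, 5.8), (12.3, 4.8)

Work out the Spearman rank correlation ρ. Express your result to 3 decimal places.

-0.700

Rank sprint: 2, 1, 5, 3, 4
Rank jump: 3, 4, 1, 5, 2
d = rank(sprint) − rank(jump): -1, -3, 4, -2, 2; Σd² = 34
ρ = 1 − 6Σd² / [n(n²−1)] = 1 − 6×34 / (5×24) = 1 − 204/120 ≈ -0.700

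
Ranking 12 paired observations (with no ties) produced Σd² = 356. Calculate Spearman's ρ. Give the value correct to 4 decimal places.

-0.2448

ρ = 1 − 6Σd² / [n(n²−1)] = 1 − 6×356 / (12×143)
  = 1 − 2136/1716 = 1 − 1.24476 ≈ -0.2448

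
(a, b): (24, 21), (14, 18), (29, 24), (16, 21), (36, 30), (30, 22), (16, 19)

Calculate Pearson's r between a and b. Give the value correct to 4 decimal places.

0.8817

n = 7, Σa = 165, Σb = 155, Σa² = 4321, Σb² = 3527, Σab = 3832
nΣab − ΣaΣb = 26824 − 25575 = 1249
nΣa² − (Σa)² = 30247 − 27225 = 3022; nΣb² − (Σb)² = 24689 − 24025 = 664
r = 1249 / √(3022 × 664) = 1249 / 1416.5479 ≈ 0.8817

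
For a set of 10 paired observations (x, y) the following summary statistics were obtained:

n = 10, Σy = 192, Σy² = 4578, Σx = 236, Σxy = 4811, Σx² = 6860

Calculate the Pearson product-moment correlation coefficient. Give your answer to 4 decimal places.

r = (nΣxy − ΣxΣy) / √[(nΣx² − (Σx)²)(nΣy² − (Σy)²)]
Numerator: 10×4811 − 236×192 = 2798
Denominator: √[(68600 − 55696)(45780 − 36864)] = √[12904 × 8916] = 10726.2325
r = 2798 / 10726.2325 ≈ 0.2609

0.2609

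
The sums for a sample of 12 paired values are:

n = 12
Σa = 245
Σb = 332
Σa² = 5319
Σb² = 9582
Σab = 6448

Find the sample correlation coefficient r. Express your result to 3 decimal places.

-0.932

r = (nΣab − ΣaΣb) / √[(nΣa² − (Σa)²)(nΣb² − (Σb)²)]
Numerator: 12×6448 − 245×332 = -3964
Denominator: √[(63828 − 60025)(114984 − 110224)] = √[3803 × 4760] = 4254.6774
r = -3964 / 4254.6774 ≈ -0.932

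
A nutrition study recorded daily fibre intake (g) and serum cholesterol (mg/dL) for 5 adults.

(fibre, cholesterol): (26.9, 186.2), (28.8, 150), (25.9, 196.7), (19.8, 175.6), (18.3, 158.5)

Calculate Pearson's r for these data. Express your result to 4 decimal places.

n = 5, Σx = 119.7, Σy = 867, Σx² = 2950.79, Σy² = 151818.94, Σxy = 20800.74
nΣxy − ΣxΣy = 104003.7 − 103779.9 = 223.8
nΣx² − (Σx)² = 14753.95 − 14328.09 = 425.86; nΣy² − (Σy)² = 759094.7 − 751689 = 7405.7
r = 223.8 / √(425.86 × 7405.7) = 223.8 / 1775.8917 ≈ 0.1260

0.1260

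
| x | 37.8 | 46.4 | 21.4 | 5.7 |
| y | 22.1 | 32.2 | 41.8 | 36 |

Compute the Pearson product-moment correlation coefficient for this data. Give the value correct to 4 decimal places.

n = 4, Σx = 111.3, Σy = 132.1, Σx² = 4072.25, Σy² = 4568.49, Σxy = 3429.18
nΣxy − ΣxΣy = 13716.72 − 14702.73 = -986.01
nΣx² − (Σx)² = 16289 − 12387.69 = 3901.31; nΣy² − (Σy)² = 18273.96 − 17450.41 = 823.55
r = -986.01 / √(3901.31 × 823.55) = -986.01 / 1792.4631 ≈ -0.5501

-0.5501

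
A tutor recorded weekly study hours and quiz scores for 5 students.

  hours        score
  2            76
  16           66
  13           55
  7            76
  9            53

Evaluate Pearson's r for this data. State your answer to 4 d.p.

-0.5543

n = 5, Σx = 47, Σy = 326, Σx² = 559, Σy² = 21742, Σxy = 2932
nΣxy − ΣxΣy = 14660 − 15322 = -662
nΣx² − (Σx)² = 2795 − 2209 = 586; nΣy² − (Σy)² = 108710 − 106276 = 2434
r = -662 / √(586 × 2434) = -662 / 1194.2881 ≈ -0.5543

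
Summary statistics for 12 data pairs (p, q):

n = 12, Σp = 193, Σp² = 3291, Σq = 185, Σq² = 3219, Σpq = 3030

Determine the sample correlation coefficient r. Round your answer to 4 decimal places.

0.2084

r = (nΣpq − ΣpΣq) / √[(nΣp² − (Σp)²)(nΣq² − (Σq)²)]
Numerator: 12×3030 − 193×185 = 655
Denominator: √[(39492 − 37249)(38628 − 34225)] = √[2243 × 4403] = 3142.5991
r = 655 / 3142.5991 ≈ 0.2084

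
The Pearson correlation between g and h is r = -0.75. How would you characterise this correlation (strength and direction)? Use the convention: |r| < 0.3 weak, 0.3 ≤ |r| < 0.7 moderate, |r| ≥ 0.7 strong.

strong negative

r = -0.75 < 0 so the relationship is negative.
|r| = 0.75, which falls in the strong range.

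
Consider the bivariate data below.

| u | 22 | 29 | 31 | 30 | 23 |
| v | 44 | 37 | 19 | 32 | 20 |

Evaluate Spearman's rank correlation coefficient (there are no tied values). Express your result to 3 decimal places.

Rank u: 1, 3, 5, 4, 2
Rank v: 5, 4, 1, 3, 2
d = rank(u) − rank(v): -4, -1, 4, 1, 0; Σd² = 34
ρ = 1 − 6Σd² / [n(n²−1)] = 1 − 6×34 / (5×24) = 1 − 204/120 ≈ -0.700

-0.700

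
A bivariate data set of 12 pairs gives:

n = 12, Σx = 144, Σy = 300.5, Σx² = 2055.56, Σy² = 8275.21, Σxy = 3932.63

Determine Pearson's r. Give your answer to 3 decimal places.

r = (nΣxy − ΣxΣy) / √[(nΣx² − (Σx)²)(nΣy² − (Σy)²)]
Numerator: 12×3932.63 − 144×300.5 = 3919.56
Denominator: √[(24666.72 − 20736)(99302.52 − 90300.25)] = √[3930.72 × 9002.27] = 5948.5631
r = 3919.56 / 5948.5631 ≈ 0.659

0.659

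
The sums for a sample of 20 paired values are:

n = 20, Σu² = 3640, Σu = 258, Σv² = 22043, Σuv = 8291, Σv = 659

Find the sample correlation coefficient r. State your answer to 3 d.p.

r = (nΣuv − ΣuΣv) / √[(nΣu² − (Σu)²)(nΣv² − (Σv)²)]
Numerator: 20×8291 − 258×659 = -4202
Denominator: √[(72800 − 66564)(440860 − 434281)] = √[6236 × 6579] = 6405.2044
r = -4202 / 6405.2044 ≈ -0.656

-0.656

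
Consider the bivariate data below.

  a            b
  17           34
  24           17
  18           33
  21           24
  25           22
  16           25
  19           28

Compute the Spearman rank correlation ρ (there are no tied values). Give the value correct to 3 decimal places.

-0.750

Rank a: 2, 6, 3, 5, 7, 1, 4
Rank b: 7, 1, 6, 3, 2, 4, 5
d = rank(a) − rank(b): -5, 5, -3, 2, 5, -3, -1; Σd² = 98
ρ = 1 − 6Σd² / [n(n²−1)] = 1 − 6×98 / (7×48) = 1 − 588/336 ≈ -0.750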